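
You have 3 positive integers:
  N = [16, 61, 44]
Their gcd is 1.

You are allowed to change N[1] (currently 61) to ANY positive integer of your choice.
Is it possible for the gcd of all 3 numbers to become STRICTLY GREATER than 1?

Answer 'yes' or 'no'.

Answer: yes

Derivation:
Current gcd = 1
gcd of all OTHER numbers (without N[1]=61): gcd([16, 44]) = 4
The new gcd after any change is gcd(4, new_value).
This can be at most 4.
Since 4 > old gcd 1, the gcd CAN increase (e.g., set N[1] = 4).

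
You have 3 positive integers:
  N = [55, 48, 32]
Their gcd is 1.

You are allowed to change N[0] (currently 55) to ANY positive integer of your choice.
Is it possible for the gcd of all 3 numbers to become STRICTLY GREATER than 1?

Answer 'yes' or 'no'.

Answer: yes

Derivation:
Current gcd = 1
gcd of all OTHER numbers (without N[0]=55): gcd([48, 32]) = 16
The new gcd after any change is gcd(16, new_value).
This can be at most 16.
Since 16 > old gcd 1, the gcd CAN increase (e.g., set N[0] = 16).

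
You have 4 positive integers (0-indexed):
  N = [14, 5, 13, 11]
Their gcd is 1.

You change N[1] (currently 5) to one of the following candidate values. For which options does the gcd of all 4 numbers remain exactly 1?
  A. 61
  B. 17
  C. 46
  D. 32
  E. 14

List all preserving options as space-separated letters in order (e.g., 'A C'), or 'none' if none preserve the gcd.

Old gcd = 1; gcd of others (without N[1]) = 1
New gcd for candidate v: gcd(1, v). Preserves old gcd iff gcd(1, v) = 1.
  Option A: v=61, gcd(1,61)=1 -> preserves
  Option B: v=17, gcd(1,17)=1 -> preserves
  Option C: v=46, gcd(1,46)=1 -> preserves
  Option D: v=32, gcd(1,32)=1 -> preserves
  Option E: v=14, gcd(1,14)=1 -> preserves

Answer: A B C D E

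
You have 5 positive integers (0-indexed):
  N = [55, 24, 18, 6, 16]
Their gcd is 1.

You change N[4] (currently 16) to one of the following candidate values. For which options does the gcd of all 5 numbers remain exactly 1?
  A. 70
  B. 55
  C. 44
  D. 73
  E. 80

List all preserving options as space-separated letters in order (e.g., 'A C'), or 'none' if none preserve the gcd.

Answer: A B C D E

Derivation:
Old gcd = 1; gcd of others (without N[4]) = 1
New gcd for candidate v: gcd(1, v). Preserves old gcd iff gcd(1, v) = 1.
  Option A: v=70, gcd(1,70)=1 -> preserves
  Option B: v=55, gcd(1,55)=1 -> preserves
  Option C: v=44, gcd(1,44)=1 -> preserves
  Option D: v=73, gcd(1,73)=1 -> preserves
  Option E: v=80, gcd(1,80)=1 -> preserves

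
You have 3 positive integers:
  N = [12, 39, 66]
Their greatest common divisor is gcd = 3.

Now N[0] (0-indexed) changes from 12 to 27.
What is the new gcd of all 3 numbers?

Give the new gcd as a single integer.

Numbers: [12, 39, 66], gcd = 3
Change: index 0, 12 -> 27
gcd of the OTHER numbers (without index 0): gcd([39, 66]) = 3
New gcd = gcd(g_others, new_val) = gcd(3, 27) = 3

Answer: 3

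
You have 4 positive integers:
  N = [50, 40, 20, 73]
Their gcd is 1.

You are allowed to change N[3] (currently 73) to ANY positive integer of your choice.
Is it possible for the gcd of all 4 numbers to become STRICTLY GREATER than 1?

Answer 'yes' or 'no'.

Current gcd = 1
gcd of all OTHER numbers (without N[3]=73): gcd([50, 40, 20]) = 10
The new gcd after any change is gcd(10, new_value).
This can be at most 10.
Since 10 > old gcd 1, the gcd CAN increase (e.g., set N[3] = 10).

Answer: yes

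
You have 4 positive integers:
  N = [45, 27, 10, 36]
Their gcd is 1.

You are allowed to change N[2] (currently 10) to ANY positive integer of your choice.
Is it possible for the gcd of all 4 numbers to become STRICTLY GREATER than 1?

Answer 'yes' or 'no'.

Current gcd = 1
gcd of all OTHER numbers (without N[2]=10): gcd([45, 27, 36]) = 9
The new gcd after any change is gcd(9, new_value).
This can be at most 9.
Since 9 > old gcd 1, the gcd CAN increase (e.g., set N[2] = 9).

Answer: yes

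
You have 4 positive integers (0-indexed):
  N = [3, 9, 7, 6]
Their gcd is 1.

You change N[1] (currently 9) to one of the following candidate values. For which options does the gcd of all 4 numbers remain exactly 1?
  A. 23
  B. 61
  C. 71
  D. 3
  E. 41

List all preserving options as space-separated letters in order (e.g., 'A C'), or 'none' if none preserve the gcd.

Old gcd = 1; gcd of others (without N[1]) = 1
New gcd for candidate v: gcd(1, v). Preserves old gcd iff gcd(1, v) = 1.
  Option A: v=23, gcd(1,23)=1 -> preserves
  Option B: v=61, gcd(1,61)=1 -> preserves
  Option C: v=71, gcd(1,71)=1 -> preserves
  Option D: v=3, gcd(1,3)=1 -> preserves
  Option E: v=41, gcd(1,41)=1 -> preserves

Answer: A B C D E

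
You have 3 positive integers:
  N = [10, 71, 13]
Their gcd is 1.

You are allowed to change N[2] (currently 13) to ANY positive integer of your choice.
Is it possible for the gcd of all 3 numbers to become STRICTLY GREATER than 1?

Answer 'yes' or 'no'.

Answer: no

Derivation:
Current gcd = 1
gcd of all OTHER numbers (without N[2]=13): gcd([10, 71]) = 1
The new gcd after any change is gcd(1, new_value).
This can be at most 1.
Since 1 = old gcd 1, the gcd can only stay the same or decrease.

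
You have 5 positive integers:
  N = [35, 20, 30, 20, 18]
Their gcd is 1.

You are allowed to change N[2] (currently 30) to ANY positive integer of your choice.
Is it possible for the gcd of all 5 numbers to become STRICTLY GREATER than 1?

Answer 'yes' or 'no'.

Answer: no

Derivation:
Current gcd = 1
gcd of all OTHER numbers (without N[2]=30): gcd([35, 20, 20, 18]) = 1
The new gcd after any change is gcd(1, new_value).
This can be at most 1.
Since 1 = old gcd 1, the gcd can only stay the same or decrease.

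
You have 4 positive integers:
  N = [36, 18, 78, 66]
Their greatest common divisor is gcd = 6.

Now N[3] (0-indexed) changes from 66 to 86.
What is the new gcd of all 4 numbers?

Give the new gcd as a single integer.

Answer: 2

Derivation:
Numbers: [36, 18, 78, 66], gcd = 6
Change: index 3, 66 -> 86
gcd of the OTHER numbers (without index 3): gcd([36, 18, 78]) = 6
New gcd = gcd(g_others, new_val) = gcd(6, 86) = 2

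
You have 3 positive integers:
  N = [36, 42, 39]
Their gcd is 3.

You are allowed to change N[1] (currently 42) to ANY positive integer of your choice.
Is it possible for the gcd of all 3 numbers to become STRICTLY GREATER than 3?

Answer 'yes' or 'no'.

Current gcd = 3
gcd of all OTHER numbers (without N[1]=42): gcd([36, 39]) = 3
The new gcd after any change is gcd(3, new_value).
This can be at most 3.
Since 3 = old gcd 3, the gcd can only stay the same or decrease.

Answer: no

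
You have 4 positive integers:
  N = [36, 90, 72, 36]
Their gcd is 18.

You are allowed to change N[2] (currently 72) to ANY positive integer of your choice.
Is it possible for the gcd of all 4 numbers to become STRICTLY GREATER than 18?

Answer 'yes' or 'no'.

Current gcd = 18
gcd of all OTHER numbers (without N[2]=72): gcd([36, 90, 36]) = 18
The new gcd after any change is gcd(18, new_value).
This can be at most 18.
Since 18 = old gcd 18, the gcd can only stay the same or decrease.

Answer: no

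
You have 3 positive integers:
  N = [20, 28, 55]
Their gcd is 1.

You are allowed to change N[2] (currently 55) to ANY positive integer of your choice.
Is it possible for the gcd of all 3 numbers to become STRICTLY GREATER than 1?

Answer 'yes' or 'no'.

Current gcd = 1
gcd of all OTHER numbers (without N[2]=55): gcd([20, 28]) = 4
The new gcd after any change is gcd(4, new_value).
This can be at most 4.
Since 4 > old gcd 1, the gcd CAN increase (e.g., set N[2] = 4).

Answer: yes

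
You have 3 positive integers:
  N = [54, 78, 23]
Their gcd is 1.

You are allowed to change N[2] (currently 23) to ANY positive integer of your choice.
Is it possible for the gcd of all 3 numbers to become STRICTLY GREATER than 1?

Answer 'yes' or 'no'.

Answer: yes

Derivation:
Current gcd = 1
gcd of all OTHER numbers (without N[2]=23): gcd([54, 78]) = 6
The new gcd after any change is gcd(6, new_value).
This can be at most 6.
Since 6 > old gcd 1, the gcd CAN increase (e.g., set N[2] = 6).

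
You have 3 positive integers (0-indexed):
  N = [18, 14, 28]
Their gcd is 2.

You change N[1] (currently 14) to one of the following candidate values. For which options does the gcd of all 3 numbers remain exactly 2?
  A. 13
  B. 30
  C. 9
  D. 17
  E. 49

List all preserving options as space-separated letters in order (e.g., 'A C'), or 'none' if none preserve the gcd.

Answer: B

Derivation:
Old gcd = 2; gcd of others (without N[1]) = 2
New gcd for candidate v: gcd(2, v). Preserves old gcd iff gcd(2, v) = 2.
  Option A: v=13, gcd(2,13)=1 -> changes
  Option B: v=30, gcd(2,30)=2 -> preserves
  Option C: v=9, gcd(2,9)=1 -> changes
  Option D: v=17, gcd(2,17)=1 -> changes
  Option E: v=49, gcd(2,49)=1 -> changes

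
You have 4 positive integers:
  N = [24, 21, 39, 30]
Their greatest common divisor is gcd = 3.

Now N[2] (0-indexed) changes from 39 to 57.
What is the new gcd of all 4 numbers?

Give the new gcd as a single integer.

Answer: 3

Derivation:
Numbers: [24, 21, 39, 30], gcd = 3
Change: index 2, 39 -> 57
gcd of the OTHER numbers (without index 2): gcd([24, 21, 30]) = 3
New gcd = gcd(g_others, new_val) = gcd(3, 57) = 3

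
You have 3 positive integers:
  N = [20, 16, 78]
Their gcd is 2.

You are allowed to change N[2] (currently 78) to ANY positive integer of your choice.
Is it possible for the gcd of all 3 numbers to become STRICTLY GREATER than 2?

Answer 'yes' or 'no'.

Current gcd = 2
gcd of all OTHER numbers (without N[2]=78): gcd([20, 16]) = 4
The new gcd after any change is gcd(4, new_value).
This can be at most 4.
Since 4 > old gcd 2, the gcd CAN increase (e.g., set N[2] = 4).

Answer: yes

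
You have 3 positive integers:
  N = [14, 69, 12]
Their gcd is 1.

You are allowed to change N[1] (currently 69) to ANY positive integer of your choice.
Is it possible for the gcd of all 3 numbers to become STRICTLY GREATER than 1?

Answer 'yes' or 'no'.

Current gcd = 1
gcd of all OTHER numbers (without N[1]=69): gcd([14, 12]) = 2
The new gcd after any change is gcd(2, new_value).
This can be at most 2.
Since 2 > old gcd 1, the gcd CAN increase (e.g., set N[1] = 2).

Answer: yes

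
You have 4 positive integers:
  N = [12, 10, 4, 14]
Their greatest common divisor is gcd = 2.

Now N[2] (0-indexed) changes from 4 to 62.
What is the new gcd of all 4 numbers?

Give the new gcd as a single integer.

Numbers: [12, 10, 4, 14], gcd = 2
Change: index 2, 4 -> 62
gcd of the OTHER numbers (without index 2): gcd([12, 10, 14]) = 2
New gcd = gcd(g_others, new_val) = gcd(2, 62) = 2

Answer: 2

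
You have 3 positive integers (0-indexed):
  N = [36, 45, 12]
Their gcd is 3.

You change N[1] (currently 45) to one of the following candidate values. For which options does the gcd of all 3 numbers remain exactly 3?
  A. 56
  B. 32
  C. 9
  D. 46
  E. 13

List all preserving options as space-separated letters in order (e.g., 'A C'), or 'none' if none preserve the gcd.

Old gcd = 3; gcd of others (without N[1]) = 12
New gcd for candidate v: gcd(12, v). Preserves old gcd iff gcd(12, v) = 3.
  Option A: v=56, gcd(12,56)=4 -> changes
  Option B: v=32, gcd(12,32)=4 -> changes
  Option C: v=9, gcd(12,9)=3 -> preserves
  Option D: v=46, gcd(12,46)=2 -> changes
  Option E: v=13, gcd(12,13)=1 -> changes

Answer: C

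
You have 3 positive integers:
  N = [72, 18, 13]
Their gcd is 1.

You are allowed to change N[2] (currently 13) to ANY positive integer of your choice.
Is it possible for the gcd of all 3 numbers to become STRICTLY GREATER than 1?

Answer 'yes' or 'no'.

Answer: yes

Derivation:
Current gcd = 1
gcd of all OTHER numbers (without N[2]=13): gcd([72, 18]) = 18
The new gcd after any change is gcd(18, new_value).
This can be at most 18.
Since 18 > old gcd 1, the gcd CAN increase (e.g., set N[2] = 18).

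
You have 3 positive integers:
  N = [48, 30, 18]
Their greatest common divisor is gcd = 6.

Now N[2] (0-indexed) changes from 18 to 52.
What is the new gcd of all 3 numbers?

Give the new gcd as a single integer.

Numbers: [48, 30, 18], gcd = 6
Change: index 2, 18 -> 52
gcd of the OTHER numbers (without index 2): gcd([48, 30]) = 6
New gcd = gcd(g_others, new_val) = gcd(6, 52) = 2

Answer: 2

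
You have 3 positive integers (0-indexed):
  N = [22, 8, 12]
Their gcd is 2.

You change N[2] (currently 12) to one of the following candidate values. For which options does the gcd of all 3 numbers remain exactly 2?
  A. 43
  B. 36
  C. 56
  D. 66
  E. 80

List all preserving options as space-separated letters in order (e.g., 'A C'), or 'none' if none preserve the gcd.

Old gcd = 2; gcd of others (without N[2]) = 2
New gcd for candidate v: gcd(2, v). Preserves old gcd iff gcd(2, v) = 2.
  Option A: v=43, gcd(2,43)=1 -> changes
  Option B: v=36, gcd(2,36)=2 -> preserves
  Option C: v=56, gcd(2,56)=2 -> preserves
  Option D: v=66, gcd(2,66)=2 -> preserves
  Option E: v=80, gcd(2,80)=2 -> preserves

Answer: B C D E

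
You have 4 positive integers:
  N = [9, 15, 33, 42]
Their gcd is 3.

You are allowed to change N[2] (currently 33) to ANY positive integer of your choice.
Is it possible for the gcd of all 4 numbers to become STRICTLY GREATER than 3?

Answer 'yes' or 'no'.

Current gcd = 3
gcd of all OTHER numbers (without N[2]=33): gcd([9, 15, 42]) = 3
The new gcd after any change is gcd(3, new_value).
This can be at most 3.
Since 3 = old gcd 3, the gcd can only stay the same or decrease.

Answer: no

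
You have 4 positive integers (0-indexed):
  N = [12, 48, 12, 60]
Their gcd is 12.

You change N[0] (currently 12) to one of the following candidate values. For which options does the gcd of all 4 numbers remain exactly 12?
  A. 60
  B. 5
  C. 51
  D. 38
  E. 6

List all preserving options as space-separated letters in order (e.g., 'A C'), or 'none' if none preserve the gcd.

Old gcd = 12; gcd of others (without N[0]) = 12
New gcd for candidate v: gcd(12, v). Preserves old gcd iff gcd(12, v) = 12.
  Option A: v=60, gcd(12,60)=12 -> preserves
  Option B: v=5, gcd(12,5)=1 -> changes
  Option C: v=51, gcd(12,51)=3 -> changes
  Option D: v=38, gcd(12,38)=2 -> changes
  Option E: v=6, gcd(12,6)=6 -> changes

Answer: A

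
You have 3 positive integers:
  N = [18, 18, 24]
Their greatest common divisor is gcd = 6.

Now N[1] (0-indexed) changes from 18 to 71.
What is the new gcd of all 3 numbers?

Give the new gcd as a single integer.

Answer: 1

Derivation:
Numbers: [18, 18, 24], gcd = 6
Change: index 1, 18 -> 71
gcd of the OTHER numbers (without index 1): gcd([18, 24]) = 6
New gcd = gcd(g_others, new_val) = gcd(6, 71) = 1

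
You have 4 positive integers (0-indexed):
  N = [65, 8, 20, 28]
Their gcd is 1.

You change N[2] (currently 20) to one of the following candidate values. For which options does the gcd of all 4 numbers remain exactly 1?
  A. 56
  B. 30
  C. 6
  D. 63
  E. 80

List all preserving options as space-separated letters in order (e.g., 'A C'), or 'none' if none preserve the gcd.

Old gcd = 1; gcd of others (without N[2]) = 1
New gcd for candidate v: gcd(1, v). Preserves old gcd iff gcd(1, v) = 1.
  Option A: v=56, gcd(1,56)=1 -> preserves
  Option B: v=30, gcd(1,30)=1 -> preserves
  Option C: v=6, gcd(1,6)=1 -> preserves
  Option D: v=63, gcd(1,63)=1 -> preserves
  Option E: v=80, gcd(1,80)=1 -> preserves

Answer: A B C D E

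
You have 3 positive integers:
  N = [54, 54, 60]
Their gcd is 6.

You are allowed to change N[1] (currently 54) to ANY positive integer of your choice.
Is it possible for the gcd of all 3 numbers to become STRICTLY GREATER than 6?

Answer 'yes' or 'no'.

Answer: no

Derivation:
Current gcd = 6
gcd of all OTHER numbers (without N[1]=54): gcd([54, 60]) = 6
The new gcd after any change is gcd(6, new_value).
This can be at most 6.
Since 6 = old gcd 6, the gcd can only stay the same or decrease.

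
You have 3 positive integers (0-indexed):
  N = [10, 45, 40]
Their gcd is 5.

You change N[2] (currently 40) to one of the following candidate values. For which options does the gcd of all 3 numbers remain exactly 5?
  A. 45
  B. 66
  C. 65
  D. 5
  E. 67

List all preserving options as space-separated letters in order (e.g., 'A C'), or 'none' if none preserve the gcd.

Answer: A C D

Derivation:
Old gcd = 5; gcd of others (without N[2]) = 5
New gcd for candidate v: gcd(5, v). Preserves old gcd iff gcd(5, v) = 5.
  Option A: v=45, gcd(5,45)=5 -> preserves
  Option B: v=66, gcd(5,66)=1 -> changes
  Option C: v=65, gcd(5,65)=5 -> preserves
  Option D: v=5, gcd(5,5)=5 -> preserves
  Option E: v=67, gcd(5,67)=1 -> changes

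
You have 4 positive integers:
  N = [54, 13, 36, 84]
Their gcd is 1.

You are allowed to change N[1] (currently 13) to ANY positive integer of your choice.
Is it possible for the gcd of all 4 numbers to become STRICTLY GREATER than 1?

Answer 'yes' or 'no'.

Current gcd = 1
gcd of all OTHER numbers (without N[1]=13): gcd([54, 36, 84]) = 6
The new gcd after any change is gcd(6, new_value).
This can be at most 6.
Since 6 > old gcd 1, the gcd CAN increase (e.g., set N[1] = 6).

Answer: yes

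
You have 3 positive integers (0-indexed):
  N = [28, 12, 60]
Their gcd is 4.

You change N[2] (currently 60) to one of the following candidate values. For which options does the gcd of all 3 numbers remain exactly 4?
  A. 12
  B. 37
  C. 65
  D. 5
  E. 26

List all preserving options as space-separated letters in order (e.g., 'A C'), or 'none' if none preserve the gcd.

Answer: A

Derivation:
Old gcd = 4; gcd of others (without N[2]) = 4
New gcd for candidate v: gcd(4, v). Preserves old gcd iff gcd(4, v) = 4.
  Option A: v=12, gcd(4,12)=4 -> preserves
  Option B: v=37, gcd(4,37)=1 -> changes
  Option C: v=65, gcd(4,65)=1 -> changes
  Option D: v=5, gcd(4,5)=1 -> changes
  Option E: v=26, gcd(4,26)=2 -> changes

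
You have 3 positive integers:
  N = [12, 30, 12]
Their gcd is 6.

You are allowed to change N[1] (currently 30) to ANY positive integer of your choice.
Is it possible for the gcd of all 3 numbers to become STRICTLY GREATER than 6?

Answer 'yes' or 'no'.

Answer: yes

Derivation:
Current gcd = 6
gcd of all OTHER numbers (without N[1]=30): gcd([12, 12]) = 12
The new gcd after any change is gcd(12, new_value).
This can be at most 12.
Since 12 > old gcd 6, the gcd CAN increase (e.g., set N[1] = 12).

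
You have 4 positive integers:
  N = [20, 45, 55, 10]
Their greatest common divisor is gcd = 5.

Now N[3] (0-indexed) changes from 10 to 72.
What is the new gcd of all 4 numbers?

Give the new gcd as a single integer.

Answer: 1

Derivation:
Numbers: [20, 45, 55, 10], gcd = 5
Change: index 3, 10 -> 72
gcd of the OTHER numbers (without index 3): gcd([20, 45, 55]) = 5
New gcd = gcd(g_others, new_val) = gcd(5, 72) = 1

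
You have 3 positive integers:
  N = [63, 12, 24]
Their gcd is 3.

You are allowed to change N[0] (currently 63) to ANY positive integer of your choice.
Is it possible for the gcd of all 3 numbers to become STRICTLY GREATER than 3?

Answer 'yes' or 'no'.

Answer: yes

Derivation:
Current gcd = 3
gcd of all OTHER numbers (without N[0]=63): gcd([12, 24]) = 12
The new gcd after any change is gcd(12, new_value).
This can be at most 12.
Since 12 > old gcd 3, the gcd CAN increase (e.g., set N[0] = 12).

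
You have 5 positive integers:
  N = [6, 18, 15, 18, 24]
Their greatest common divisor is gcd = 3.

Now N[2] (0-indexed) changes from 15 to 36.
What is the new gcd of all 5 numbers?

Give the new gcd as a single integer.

Numbers: [6, 18, 15, 18, 24], gcd = 3
Change: index 2, 15 -> 36
gcd of the OTHER numbers (without index 2): gcd([6, 18, 18, 24]) = 6
New gcd = gcd(g_others, new_val) = gcd(6, 36) = 6

Answer: 6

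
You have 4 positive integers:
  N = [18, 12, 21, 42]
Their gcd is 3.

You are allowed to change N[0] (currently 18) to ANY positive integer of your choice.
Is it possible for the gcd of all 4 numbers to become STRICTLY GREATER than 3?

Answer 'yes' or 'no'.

Answer: no

Derivation:
Current gcd = 3
gcd of all OTHER numbers (without N[0]=18): gcd([12, 21, 42]) = 3
The new gcd after any change is gcd(3, new_value).
This can be at most 3.
Since 3 = old gcd 3, the gcd can only stay the same or decrease.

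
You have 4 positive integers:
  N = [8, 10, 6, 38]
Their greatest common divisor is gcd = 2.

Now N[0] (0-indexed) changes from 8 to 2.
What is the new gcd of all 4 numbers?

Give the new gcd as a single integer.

Numbers: [8, 10, 6, 38], gcd = 2
Change: index 0, 8 -> 2
gcd of the OTHER numbers (without index 0): gcd([10, 6, 38]) = 2
New gcd = gcd(g_others, new_val) = gcd(2, 2) = 2

Answer: 2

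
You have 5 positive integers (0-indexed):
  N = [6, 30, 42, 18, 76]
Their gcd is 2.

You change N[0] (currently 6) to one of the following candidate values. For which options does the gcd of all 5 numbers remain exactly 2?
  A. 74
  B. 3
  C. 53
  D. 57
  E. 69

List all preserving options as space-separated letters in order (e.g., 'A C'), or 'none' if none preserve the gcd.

Old gcd = 2; gcd of others (without N[0]) = 2
New gcd for candidate v: gcd(2, v). Preserves old gcd iff gcd(2, v) = 2.
  Option A: v=74, gcd(2,74)=2 -> preserves
  Option B: v=3, gcd(2,3)=1 -> changes
  Option C: v=53, gcd(2,53)=1 -> changes
  Option D: v=57, gcd(2,57)=1 -> changes
  Option E: v=69, gcd(2,69)=1 -> changes

Answer: A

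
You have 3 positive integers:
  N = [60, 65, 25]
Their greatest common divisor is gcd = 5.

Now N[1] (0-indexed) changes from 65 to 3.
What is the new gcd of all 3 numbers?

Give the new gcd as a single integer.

Answer: 1

Derivation:
Numbers: [60, 65, 25], gcd = 5
Change: index 1, 65 -> 3
gcd of the OTHER numbers (without index 1): gcd([60, 25]) = 5
New gcd = gcd(g_others, new_val) = gcd(5, 3) = 1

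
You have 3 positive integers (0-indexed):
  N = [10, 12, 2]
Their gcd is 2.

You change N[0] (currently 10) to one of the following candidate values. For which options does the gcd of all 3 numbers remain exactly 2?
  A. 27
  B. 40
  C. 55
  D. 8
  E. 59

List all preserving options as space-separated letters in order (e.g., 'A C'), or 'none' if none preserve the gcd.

Answer: B D

Derivation:
Old gcd = 2; gcd of others (without N[0]) = 2
New gcd for candidate v: gcd(2, v). Preserves old gcd iff gcd(2, v) = 2.
  Option A: v=27, gcd(2,27)=1 -> changes
  Option B: v=40, gcd(2,40)=2 -> preserves
  Option C: v=55, gcd(2,55)=1 -> changes
  Option D: v=8, gcd(2,8)=2 -> preserves
  Option E: v=59, gcd(2,59)=1 -> changes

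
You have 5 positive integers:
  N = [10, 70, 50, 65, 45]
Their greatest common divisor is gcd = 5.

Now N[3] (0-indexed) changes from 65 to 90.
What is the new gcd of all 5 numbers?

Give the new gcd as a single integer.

Answer: 5

Derivation:
Numbers: [10, 70, 50, 65, 45], gcd = 5
Change: index 3, 65 -> 90
gcd of the OTHER numbers (without index 3): gcd([10, 70, 50, 45]) = 5
New gcd = gcd(g_others, new_val) = gcd(5, 90) = 5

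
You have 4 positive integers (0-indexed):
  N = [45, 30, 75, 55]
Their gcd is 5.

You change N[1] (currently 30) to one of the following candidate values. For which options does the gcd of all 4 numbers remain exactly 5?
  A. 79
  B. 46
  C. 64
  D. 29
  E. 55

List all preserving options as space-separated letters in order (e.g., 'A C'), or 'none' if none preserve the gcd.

Old gcd = 5; gcd of others (without N[1]) = 5
New gcd for candidate v: gcd(5, v). Preserves old gcd iff gcd(5, v) = 5.
  Option A: v=79, gcd(5,79)=1 -> changes
  Option B: v=46, gcd(5,46)=1 -> changes
  Option C: v=64, gcd(5,64)=1 -> changes
  Option D: v=29, gcd(5,29)=1 -> changes
  Option E: v=55, gcd(5,55)=5 -> preserves

Answer: E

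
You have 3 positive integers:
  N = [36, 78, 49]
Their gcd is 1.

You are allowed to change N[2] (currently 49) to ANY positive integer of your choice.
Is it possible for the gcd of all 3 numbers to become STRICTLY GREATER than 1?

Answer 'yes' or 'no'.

Current gcd = 1
gcd of all OTHER numbers (without N[2]=49): gcd([36, 78]) = 6
The new gcd after any change is gcd(6, new_value).
This can be at most 6.
Since 6 > old gcd 1, the gcd CAN increase (e.g., set N[2] = 6).

Answer: yes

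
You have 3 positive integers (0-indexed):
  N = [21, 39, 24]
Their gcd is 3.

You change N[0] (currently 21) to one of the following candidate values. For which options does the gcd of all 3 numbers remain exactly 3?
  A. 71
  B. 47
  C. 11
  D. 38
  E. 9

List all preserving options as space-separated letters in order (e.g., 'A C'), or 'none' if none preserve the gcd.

Old gcd = 3; gcd of others (without N[0]) = 3
New gcd for candidate v: gcd(3, v). Preserves old gcd iff gcd(3, v) = 3.
  Option A: v=71, gcd(3,71)=1 -> changes
  Option B: v=47, gcd(3,47)=1 -> changes
  Option C: v=11, gcd(3,11)=1 -> changes
  Option D: v=38, gcd(3,38)=1 -> changes
  Option E: v=9, gcd(3,9)=3 -> preserves

Answer: E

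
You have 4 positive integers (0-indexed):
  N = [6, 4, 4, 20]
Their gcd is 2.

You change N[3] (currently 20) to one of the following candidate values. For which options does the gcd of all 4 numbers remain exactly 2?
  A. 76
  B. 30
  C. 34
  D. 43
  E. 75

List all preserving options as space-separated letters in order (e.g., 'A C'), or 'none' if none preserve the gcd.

Old gcd = 2; gcd of others (without N[3]) = 2
New gcd for candidate v: gcd(2, v). Preserves old gcd iff gcd(2, v) = 2.
  Option A: v=76, gcd(2,76)=2 -> preserves
  Option B: v=30, gcd(2,30)=2 -> preserves
  Option C: v=34, gcd(2,34)=2 -> preserves
  Option D: v=43, gcd(2,43)=1 -> changes
  Option E: v=75, gcd(2,75)=1 -> changes

Answer: A B C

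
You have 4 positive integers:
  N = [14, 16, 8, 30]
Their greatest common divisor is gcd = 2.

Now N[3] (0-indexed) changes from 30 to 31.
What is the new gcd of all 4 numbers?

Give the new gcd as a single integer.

Numbers: [14, 16, 8, 30], gcd = 2
Change: index 3, 30 -> 31
gcd of the OTHER numbers (without index 3): gcd([14, 16, 8]) = 2
New gcd = gcd(g_others, new_val) = gcd(2, 31) = 1

Answer: 1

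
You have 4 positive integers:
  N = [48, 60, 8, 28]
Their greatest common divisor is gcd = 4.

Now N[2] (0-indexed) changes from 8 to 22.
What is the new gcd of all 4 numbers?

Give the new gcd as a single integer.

Numbers: [48, 60, 8, 28], gcd = 4
Change: index 2, 8 -> 22
gcd of the OTHER numbers (without index 2): gcd([48, 60, 28]) = 4
New gcd = gcd(g_others, new_val) = gcd(4, 22) = 2

Answer: 2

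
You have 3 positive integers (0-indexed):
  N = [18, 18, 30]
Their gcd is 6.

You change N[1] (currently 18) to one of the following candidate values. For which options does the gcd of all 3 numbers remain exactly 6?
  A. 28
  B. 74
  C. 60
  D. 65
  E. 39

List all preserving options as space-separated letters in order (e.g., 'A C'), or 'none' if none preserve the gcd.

Answer: C

Derivation:
Old gcd = 6; gcd of others (without N[1]) = 6
New gcd for candidate v: gcd(6, v). Preserves old gcd iff gcd(6, v) = 6.
  Option A: v=28, gcd(6,28)=2 -> changes
  Option B: v=74, gcd(6,74)=2 -> changes
  Option C: v=60, gcd(6,60)=6 -> preserves
  Option D: v=65, gcd(6,65)=1 -> changes
  Option E: v=39, gcd(6,39)=3 -> changes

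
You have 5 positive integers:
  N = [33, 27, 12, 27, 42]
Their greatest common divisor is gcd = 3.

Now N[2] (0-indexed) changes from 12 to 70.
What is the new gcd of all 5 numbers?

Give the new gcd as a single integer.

Answer: 1

Derivation:
Numbers: [33, 27, 12, 27, 42], gcd = 3
Change: index 2, 12 -> 70
gcd of the OTHER numbers (without index 2): gcd([33, 27, 27, 42]) = 3
New gcd = gcd(g_others, new_val) = gcd(3, 70) = 1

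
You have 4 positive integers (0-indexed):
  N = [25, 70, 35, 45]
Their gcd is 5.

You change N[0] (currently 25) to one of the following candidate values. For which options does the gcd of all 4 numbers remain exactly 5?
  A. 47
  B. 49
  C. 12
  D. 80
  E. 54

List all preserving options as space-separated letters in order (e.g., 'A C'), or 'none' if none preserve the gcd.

Answer: D

Derivation:
Old gcd = 5; gcd of others (without N[0]) = 5
New gcd for candidate v: gcd(5, v). Preserves old gcd iff gcd(5, v) = 5.
  Option A: v=47, gcd(5,47)=1 -> changes
  Option B: v=49, gcd(5,49)=1 -> changes
  Option C: v=12, gcd(5,12)=1 -> changes
  Option D: v=80, gcd(5,80)=5 -> preserves
  Option E: v=54, gcd(5,54)=1 -> changes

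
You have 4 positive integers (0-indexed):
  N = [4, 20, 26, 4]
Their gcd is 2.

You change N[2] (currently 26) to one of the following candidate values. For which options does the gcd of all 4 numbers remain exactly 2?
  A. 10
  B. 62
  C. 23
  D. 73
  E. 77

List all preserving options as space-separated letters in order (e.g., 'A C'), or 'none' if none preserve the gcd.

Old gcd = 2; gcd of others (without N[2]) = 4
New gcd for candidate v: gcd(4, v). Preserves old gcd iff gcd(4, v) = 2.
  Option A: v=10, gcd(4,10)=2 -> preserves
  Option B: v=62, gcd(4,62)=2 -> preserves
  Option C: v=23, gcd(4,23)=1 -> changes
  Option D: v=73, gcd(4,73)=1 -> changes
  Option E: v=77, gcd(4,77)=1 -> changes

Answer: A B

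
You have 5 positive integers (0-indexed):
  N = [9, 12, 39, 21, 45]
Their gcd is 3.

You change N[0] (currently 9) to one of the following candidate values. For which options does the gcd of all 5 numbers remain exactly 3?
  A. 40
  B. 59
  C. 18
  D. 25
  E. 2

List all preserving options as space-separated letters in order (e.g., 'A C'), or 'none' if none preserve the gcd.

Old gcd = 3; gcd of others (without N[0]) = 3
New gcd for candidate v: gcd(3, v). Preserves old gcd iff gcd(3, v) = 3.
  Option A: v=40, gcd(3,40)=1 -> changes
  Option B: v=59, gcd(3,59)=1 -> changes
  Option C: v=18, gcd(3,18)=3 -> preserves
  Option D: v=25, gcd(3,25)=1 -> changes
  Option E: v=2, gcd(3,2)=1 -> changes

Answer: C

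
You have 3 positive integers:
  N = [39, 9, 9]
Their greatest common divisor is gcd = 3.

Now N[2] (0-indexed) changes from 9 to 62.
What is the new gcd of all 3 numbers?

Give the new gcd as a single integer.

Numbers: [39, 9, 9], gcd = 3
Change: index 2, 9 -> 62
gcd of the OTHER numbers (without index 2): gcd([39, 9]) = 3
New gcd = gcd(g_others, new_val) = gcd(3, 62) = 1

Answer: 1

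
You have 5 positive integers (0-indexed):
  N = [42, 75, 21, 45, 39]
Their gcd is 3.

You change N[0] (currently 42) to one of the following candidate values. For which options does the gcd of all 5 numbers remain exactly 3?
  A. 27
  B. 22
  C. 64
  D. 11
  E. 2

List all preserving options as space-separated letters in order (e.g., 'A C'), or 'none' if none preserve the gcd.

Answer: A

Derivation:
Old gcd = 3; gcd of others (without N[0]) = 3
New gcd for candidate v: gcd(3, v). Preserves old gcd iff gcd(3, v) = 3.
  Option A: v=27, gcd(3,27)=3 -> preserves
  Option B: v=22, gcd(3,22)=1 -> changes
  Option C: v=64, gcd(3,64)=1 -> changes
  Option D: v=11, gcd(3,11)=1 -> changes
  Option E: v=2, gcd(3,2)=1 -> changes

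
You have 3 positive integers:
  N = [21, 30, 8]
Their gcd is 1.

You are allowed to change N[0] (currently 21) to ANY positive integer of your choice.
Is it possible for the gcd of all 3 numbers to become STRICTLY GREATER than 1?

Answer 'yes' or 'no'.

Answer: yes

Derivation:
Current gcd = 1
gcd of all OTHER numbers (without N[0]=21): gcd([30, 8]) = 2
The new gcd after any change is gcd(2, new_value).
This can be at most 2.
Since 2 > old gcd 1, the gcd CAN increase (e.g., set N[0] = 2).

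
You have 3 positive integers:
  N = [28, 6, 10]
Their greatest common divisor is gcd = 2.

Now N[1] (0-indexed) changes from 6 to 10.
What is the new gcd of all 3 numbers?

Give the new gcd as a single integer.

Answer: 2

Derivation:
Numbers: [28, 6, 10], gcd = 2
Change: index 1, 6 -> 10
gcd of the OTHER numbers (without index 1): gcd([28, 10]) = 2
New gcd = gcd(g_others, new_val) = gcd(2, 10) = 2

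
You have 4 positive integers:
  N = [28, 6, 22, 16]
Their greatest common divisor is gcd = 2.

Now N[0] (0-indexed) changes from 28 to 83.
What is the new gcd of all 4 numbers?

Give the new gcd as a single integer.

Answer: 1

Derivation:
Numbers: [28, 6, 22, 16], gcd = 2
Change: index 0, 28 -> 83
gcd of the OTHER numbers (without index 0): gcd([6, 22, 16]) = 2
New gcd = gcd(g_others, new_val) = gcd(2, 83) = 1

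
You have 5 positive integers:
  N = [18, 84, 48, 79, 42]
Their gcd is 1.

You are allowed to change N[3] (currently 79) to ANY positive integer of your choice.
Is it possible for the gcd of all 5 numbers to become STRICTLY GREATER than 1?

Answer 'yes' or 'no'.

Current gcd = 1
gcd of all OTHER numbers (without N[3]=79): gcd([18, 84, 48, 42]) = 6
The new gcd after any change is gcd(6, new_value).
This can be at most 6.
Since 6 > old gcd 1, the gcd CAN increase (e.g., set N[3] = 6).

Answer: yes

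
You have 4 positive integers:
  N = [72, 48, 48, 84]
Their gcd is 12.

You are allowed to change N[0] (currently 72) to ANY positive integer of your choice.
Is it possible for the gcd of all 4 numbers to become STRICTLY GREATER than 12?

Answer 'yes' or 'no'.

Current gcd = 12
gcd of all OTHER numbers (without N[0]=72): gcd([48, 48, 84]) = 12
The new gcd after any change is gcd(12, new_value).
This can be at most 12.
Since 12 = old gcd 12, the gcd can only stay the same or decrease.

Answer: no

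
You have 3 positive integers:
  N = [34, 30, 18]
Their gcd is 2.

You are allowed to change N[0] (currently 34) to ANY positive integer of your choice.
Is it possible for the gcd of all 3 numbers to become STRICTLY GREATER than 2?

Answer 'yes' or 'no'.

Answer: yes

Derivation:
Current gcd = 2
gcd of all OTHER numbers (without N[0]=34): gcd([30, 18]) = 6
The new gcd after any change is gcd(6, new_value).
This can be at most 6.
Since 6 > old gcd 2, the gcd CAN increase (e.g., set N[0] = 6).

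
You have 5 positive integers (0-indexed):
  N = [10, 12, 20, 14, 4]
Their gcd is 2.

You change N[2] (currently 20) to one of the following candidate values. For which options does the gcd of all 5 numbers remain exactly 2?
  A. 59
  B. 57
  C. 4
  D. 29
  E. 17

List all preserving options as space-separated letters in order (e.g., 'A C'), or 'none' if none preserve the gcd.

Old gcd = 2; gcd of others (without N[2]) = 2
New gcd for candidate v: gcd(2, v). Preserves old gcd iff gcd(2, v) = 2.
  Option A: v=59, gcd(2,59)=1 -> changes
  Option B: v=57, gcd(2,57)=1 -> changes
  Option C: v=4, gcd(2,4)=2 -> preserves
  Option D: v=29, gcd(2,29)=1 -> changes
  Option E: v=17, gcd(2,17)=1 -> changes

Answer: C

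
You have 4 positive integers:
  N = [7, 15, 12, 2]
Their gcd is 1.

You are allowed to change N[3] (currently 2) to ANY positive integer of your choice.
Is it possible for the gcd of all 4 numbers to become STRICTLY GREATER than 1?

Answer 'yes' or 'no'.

Current gcd = 1
gcd of all OTHER numbers (without N[3]=2): gcd([7, 15, 12]) = 1
The new gcd after any change is gcd(1, new_value).
This can be at most 1.
Since 1 = old gcd 1, the gcd can only stay the same or decrease.

Answer: no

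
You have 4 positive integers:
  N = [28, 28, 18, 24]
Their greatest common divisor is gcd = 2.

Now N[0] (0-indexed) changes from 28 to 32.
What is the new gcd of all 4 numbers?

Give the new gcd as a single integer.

Numbers: [28, 28, 18, 24], gcd = 2
Change: index 0, 28 -> 32
gcd of the OTHER numbers (without index 0): gcd([28, 18, 24]) = 2
New gcd = gcd(g_others, new_val) = gcd(2, 32) = 2

Answer: 2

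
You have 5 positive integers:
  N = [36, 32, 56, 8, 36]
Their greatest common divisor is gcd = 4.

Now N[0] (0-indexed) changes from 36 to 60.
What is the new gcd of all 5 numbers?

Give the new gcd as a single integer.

Answer: 4

Derivation:
Numbers: [36, 32, 56, 8, 36], gcd = 4
Change: index 0, 36 -> 60
gcd of the OTHER numbers (without index 0): gcd([32, 56, 8, 36]) = 4
New gcd = gcd(g_others, new_val) = gcd(4, 60) = 4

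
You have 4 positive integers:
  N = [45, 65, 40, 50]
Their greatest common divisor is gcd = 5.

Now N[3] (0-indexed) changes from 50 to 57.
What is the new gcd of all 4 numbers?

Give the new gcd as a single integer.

Answer: 1

Derivation:
Numbers: [45, 65, 40, 50], gcd = 5
Change: index 3, 50 -> 57
gcd of the OTHER numbers (without index 3): gcd([45, 65, 40]) = 5
New gcd = gcd(g_others, new_val) = gcd(5, 57) = 1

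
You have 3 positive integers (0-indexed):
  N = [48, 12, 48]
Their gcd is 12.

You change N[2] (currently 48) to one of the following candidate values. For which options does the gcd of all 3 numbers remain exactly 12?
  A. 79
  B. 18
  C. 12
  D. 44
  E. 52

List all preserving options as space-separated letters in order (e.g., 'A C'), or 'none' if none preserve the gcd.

Answer: C

Derivation:
Old gcd = 12; gcd of others (without N[2]) = 12
New gcd for candidate v: gcd(12, v). Preserves old gcd iff gcd(12, v) = 12.
  Option A: v=79, gcd(12,79)=1 -> changes
  Option B: v=18, gcd(12,18)=6 -> changes
  Option C: v=12, gcd(12,12)=12 -> preserves
  Option D: v=44, gcd(12,44)=4 -> changes
  Option E: v=52, gcd(12,52)=4 -> changes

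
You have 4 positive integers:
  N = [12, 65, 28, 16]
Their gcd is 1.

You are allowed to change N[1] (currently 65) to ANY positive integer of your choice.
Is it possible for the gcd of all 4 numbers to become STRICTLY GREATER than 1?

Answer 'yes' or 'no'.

Current gcd = 1
gcd of all OTHER numbers (without N[1]=65): gcd([12, 28, 16]) = 4
The new gcd after any change is gcd(4, new_value).
This can be at most 4.
Since 4 > old gcd 1, the gcd CAN increase (e.g., set N[1] = 4).

Answer: yes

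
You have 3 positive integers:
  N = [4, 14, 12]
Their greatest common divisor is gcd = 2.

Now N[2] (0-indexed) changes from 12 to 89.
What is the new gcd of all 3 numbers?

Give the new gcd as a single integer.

Numbers: [4, 14, 12], gcd = 2
Change: index 2, 12 -> 89
gcd of the OTHER numbers (without index 2): gcd([4, 14]) = 2
New gcd = gcd(g_others, new_val) = gcd(2, 89) = 1

Answer: 1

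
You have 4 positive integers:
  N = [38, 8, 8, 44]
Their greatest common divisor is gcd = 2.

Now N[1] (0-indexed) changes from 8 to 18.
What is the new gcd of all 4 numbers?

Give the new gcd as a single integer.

Answer: 2

Derivation:
Numbers: [38, 8, 8, 44], gcd = 2
Change: index 1, 8 -> 18
gcd of the OTHER numbers (without index 1): gcd([38, 8, 44]) = 2
New gcd = gcd(g_others, new_val) = gcd(2, 18) = 2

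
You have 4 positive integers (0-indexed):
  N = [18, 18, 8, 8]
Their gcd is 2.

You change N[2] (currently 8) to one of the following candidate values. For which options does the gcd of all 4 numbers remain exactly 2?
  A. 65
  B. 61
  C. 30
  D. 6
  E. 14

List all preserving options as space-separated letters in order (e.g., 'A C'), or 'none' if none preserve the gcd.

Answer: C D E

Derivation:
Old gcd = 2; gcd of others (without N[2]) = 2
New gcd for candidate v: gcd(2, v). Preserves old gcd iff gcd(2, v) = 2.
  Option A: v=65, gcd(2,65)=1 -> changes
  Option B: v=61, gcd(2,61)=1 -> changes
  Option C: v=30, gcd(2,30)=2 -> preserves
  Option D: v=6, gcd(2,6)=2 -> preserves
  Option E: v=14, gcd(2,14)=2 -> preserves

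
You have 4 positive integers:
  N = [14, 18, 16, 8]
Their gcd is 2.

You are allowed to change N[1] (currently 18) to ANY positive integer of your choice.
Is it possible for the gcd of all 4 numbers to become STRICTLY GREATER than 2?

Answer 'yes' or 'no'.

Current gcd = 2
gcd of all OTHER numbers (without N[1]=18): gcd([14, 16, 8]) = 2
The new gcd after any change is gcd(2, new_value).
This can be at most 2.
Since 2 = old gcd 2, the gcd can only stay the same or decrease.

Answer: no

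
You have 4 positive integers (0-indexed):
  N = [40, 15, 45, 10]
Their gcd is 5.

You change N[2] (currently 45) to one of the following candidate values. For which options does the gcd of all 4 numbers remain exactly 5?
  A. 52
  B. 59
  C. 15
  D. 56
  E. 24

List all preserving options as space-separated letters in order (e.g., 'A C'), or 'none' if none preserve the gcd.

Answer: C

Derivation:
Old gcd = 5; gcd of others (without N[2]) = 5
New gcd for candidate v: gcd(5, v). Preserves old gcd iff gcd(5, v) = 5.
  Option A: v=52, gcd(5,52)=1 -> changes
  Option B: v=59, gcd(5,59)=1 -> changes
  Option C: v=15, gcd(5,15)=5 -> preserves
  Option D: v=56, gcd(5,56)=1 -> changes
  Option E: v=24, gcd(5,24)=1 -> changes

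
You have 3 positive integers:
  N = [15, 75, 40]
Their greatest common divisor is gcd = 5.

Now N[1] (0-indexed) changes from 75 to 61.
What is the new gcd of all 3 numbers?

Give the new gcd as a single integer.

Answer: 1

Derivation:
Numbers: [15, 75, 40], gcd = 5
Change: index 1, 75 -> 61
gcd of the OTHER numbers (without index 1): gcd([15, 40]) = 5
New gcd = gcd(g_others, new_val) = gcd(5, 61) = 1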